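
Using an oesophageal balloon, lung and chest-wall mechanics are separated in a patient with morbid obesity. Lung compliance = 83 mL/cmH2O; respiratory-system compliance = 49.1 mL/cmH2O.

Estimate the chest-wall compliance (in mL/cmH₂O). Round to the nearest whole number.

1/Ccw = 1/Crs − 1/CL.
1/Ccw = 1/49.1 − 1/83 = 0.008318.
Ccw = 120.22 mL/cmH2O.

120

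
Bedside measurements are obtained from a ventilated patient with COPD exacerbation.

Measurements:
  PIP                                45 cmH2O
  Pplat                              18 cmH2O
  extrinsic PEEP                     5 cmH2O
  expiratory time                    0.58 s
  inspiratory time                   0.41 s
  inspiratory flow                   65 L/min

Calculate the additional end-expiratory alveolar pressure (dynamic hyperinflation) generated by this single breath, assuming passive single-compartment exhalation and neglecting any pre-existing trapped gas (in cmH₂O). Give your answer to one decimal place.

Flow: 65 L/min ÷ 60 = 1.0833 L/s.
Vt = flow × Ti = 1.0833 L/s × 0.41 s × 1000 mL/L = 444.15 mL.
R = (PIP − Pplat)/V̇ = (45 − 18) / 1.0833 = 27.0/1.0833 = 24.924 cmH2O·s/L.
C = Vt/(Pplat − PEEP) = 444.15 / (18 − 5) = 444.15/13.0 = 34.165 mL/cmH2O.
τ = R × C = 24.924 × 0.03417 L/cmH2O = 0.8517 s.
Fraction remaining = e^(−Te/τ) = e^(−0.58/0.8517) = 0.5061; trapped volume = 444.15 × 0.5061 = 224.78 mL.
Additional alveolar pressure from trapping ≈ V_trapped / C = 224.78 / 34.165 = 6.579 cmH2O.

6.6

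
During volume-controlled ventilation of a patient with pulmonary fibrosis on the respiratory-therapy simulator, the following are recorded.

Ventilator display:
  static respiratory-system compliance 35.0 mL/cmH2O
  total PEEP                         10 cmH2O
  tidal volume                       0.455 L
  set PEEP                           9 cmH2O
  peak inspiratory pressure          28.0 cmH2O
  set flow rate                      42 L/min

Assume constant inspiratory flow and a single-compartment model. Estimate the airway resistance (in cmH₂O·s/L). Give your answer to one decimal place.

7.1

Flow: 42 L/min ÷ 60 = 0.7 L/s.
Total PEEP = 10 cmH2O (set 9 + intrinsic 1); this is the baseline alveolar pressure.
Equation of motion (constant flow): PIP = Vt/C + R·V̇ + PEEP.
R·V̇ = PIP − Vt/C − PEEP = 28.0 − 455/35.0 − 10 = 28.0 − 13.0 − 10 = 5.0 cmH2O.
R = 5.0 / 0.7 = 7.143 cmH2O·s/L.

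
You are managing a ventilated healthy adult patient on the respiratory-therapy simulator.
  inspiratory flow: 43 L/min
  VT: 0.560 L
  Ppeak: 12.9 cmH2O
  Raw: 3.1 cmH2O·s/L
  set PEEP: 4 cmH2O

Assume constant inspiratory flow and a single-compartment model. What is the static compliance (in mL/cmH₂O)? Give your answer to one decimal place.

83.9

Flow: 43 L/min ÷ 60 = 0.7167 L/s.
Equation of motion (constant flow): PIP = Vt/C + R·V̇ + PEEP.
Vt/C = PIP − R·V̇ − PEEP = 12.9 − 3.1×0.7167 − 4 = 12.9 − 2.222 − 4 = 6.678 cmH2O.
C = Vt / 6.678 = 560 / 6.678 = 83.857 mL/cmH2O.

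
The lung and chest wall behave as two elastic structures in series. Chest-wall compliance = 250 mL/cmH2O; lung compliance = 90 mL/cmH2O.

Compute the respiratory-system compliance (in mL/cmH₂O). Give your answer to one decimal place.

Lung and chest wall are elastances in series: 1/Crs = 1/CL + 1/Ccw.
1/Crs = 1/90 + 1/250 = 0.01511.
Crs = 66.181 mL/cmH2O.

66.2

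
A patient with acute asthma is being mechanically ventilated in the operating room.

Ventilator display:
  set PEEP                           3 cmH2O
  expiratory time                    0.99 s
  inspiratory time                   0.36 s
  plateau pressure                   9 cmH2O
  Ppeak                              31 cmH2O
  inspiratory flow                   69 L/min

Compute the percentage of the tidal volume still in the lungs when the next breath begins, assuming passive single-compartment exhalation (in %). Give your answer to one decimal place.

Flow: 69 L/min ÷ 60 = 1.15 L/s.
Vt = flow × Ti = 1.15 L/s × 0.36 s × 1000 mL/L = 414.0 mL.
R = (PIP − Pplat)/V̇ = (31 − 9) / 1.15 = 22.0/1.15 = 19.13 cmH2O·s/L.
C = Vt/(Pplat − PEEP) = 414.0 / (9 − 3) = 414.0/6.0 = 69.0 mL/cmH2O.
τ = R × C = 19.13 × 0.069 L/cmH2O = 1.32 s.
Fraction remaining at end-expiration = e^(−Te/τ) = e^(−0.99/1.32) = 0.4724 → 47.24%.

47.2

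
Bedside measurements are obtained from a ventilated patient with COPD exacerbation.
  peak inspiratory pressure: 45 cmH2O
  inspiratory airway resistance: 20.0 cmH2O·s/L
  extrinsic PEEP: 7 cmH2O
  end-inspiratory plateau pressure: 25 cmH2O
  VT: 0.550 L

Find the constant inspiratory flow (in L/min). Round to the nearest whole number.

flow = (PIP − Pplat) / Raw = (45 − 25) / 20.0 = 1.0 L/s × 60 = 60.0 L/min.

60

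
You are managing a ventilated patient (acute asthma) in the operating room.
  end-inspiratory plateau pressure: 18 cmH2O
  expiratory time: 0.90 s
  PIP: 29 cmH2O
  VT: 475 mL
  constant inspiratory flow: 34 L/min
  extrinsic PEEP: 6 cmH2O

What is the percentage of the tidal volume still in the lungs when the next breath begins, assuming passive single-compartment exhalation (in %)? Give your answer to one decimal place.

31.0

Flow: 34 L/min ÷ 60 = 0.5667 L/s.
R = (PIP − Pplat)/V̇ = (29 − 18) / 0.5667 = 11.0/0.5667 = 19.411 cmH2O·s/L.
C = Vt/(Pplat − PEEP) = 475.0 / (18 − 6) = 475.0/12.0 = 39.583 mL/cmH2O.
τ = R × C = 19.411 × 0.03958 L/cmH2O = 0.7683 s.
Fraction remaining at end-expiration = e^(−Te/τ) = e^(−0.90/0.7683) = 0.3099 → 30.99%.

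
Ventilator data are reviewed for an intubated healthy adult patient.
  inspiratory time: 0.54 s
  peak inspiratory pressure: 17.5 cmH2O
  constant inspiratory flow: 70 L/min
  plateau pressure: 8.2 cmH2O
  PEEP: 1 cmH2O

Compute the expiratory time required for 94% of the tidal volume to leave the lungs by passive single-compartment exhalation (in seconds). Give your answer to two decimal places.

1.96

Flow: 70 L/min ÷ 60 = 1.1667 L/s.
Vt = flow × Ti = 1.1667 L/s × 0.54 s × 1000 mL/L = 630.02 mL.
R = (PIP − Pplat)/V̇ = (17.5 − 8.2) / 1.1667 = 9.3/1.1667 = 7.971 cmH2O·s/L.
C = Vt/(Pplat − PEEP) = 630.02 / (8.2 − 1) = 630.02/7.2 = 87.503 mL/cmH2O.
τ = R × C = 7.971 × 0.0875 L/cmH2O = 0.6975 s.
t = −τ·ln(1 − 0.94) = −0.6975·ln(0.06) = 1.962 s.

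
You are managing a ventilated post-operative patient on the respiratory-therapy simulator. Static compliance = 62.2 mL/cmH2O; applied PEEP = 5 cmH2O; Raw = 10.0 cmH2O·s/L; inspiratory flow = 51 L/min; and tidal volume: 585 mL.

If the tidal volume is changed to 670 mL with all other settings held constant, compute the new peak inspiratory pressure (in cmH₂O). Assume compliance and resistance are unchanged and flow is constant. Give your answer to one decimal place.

Flow: 51 L/min ÷ 60 = 0.85 L/s.
PIP = Vt/C + R·V̇ + PEEP (constant-flow equation of motion).
Only the elastic term changes: ΔPIP = ΔVt / C = (670 − 585) / 62.2 = 1.367 cmH2O.
Original PIP = 585/62.2 + 10.0×0.85 + 5 = 22.905 cmH2O; new PIP = 22.905 + (1.367) = 24.272 cmH2O.

24.3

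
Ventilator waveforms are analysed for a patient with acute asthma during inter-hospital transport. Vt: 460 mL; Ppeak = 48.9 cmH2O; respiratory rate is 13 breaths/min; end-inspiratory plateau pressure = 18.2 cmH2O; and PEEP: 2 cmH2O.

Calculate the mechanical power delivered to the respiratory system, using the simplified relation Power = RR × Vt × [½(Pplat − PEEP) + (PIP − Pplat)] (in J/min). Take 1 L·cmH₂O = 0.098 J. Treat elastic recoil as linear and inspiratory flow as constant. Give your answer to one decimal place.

Per-breath work = Vt × [½(Pplat−PEEP) + (PIP−Pplat)] = 0.460 × [0.5×16.2 + 30.7] = 0.460 × 38.8 = 17.848 L·cmH2O.
Power = 13 × 17.848 = 232.02 L·cmH2O/min.
× 0.098 J/(L·cmH2O) → 22.738 J/min.

22.7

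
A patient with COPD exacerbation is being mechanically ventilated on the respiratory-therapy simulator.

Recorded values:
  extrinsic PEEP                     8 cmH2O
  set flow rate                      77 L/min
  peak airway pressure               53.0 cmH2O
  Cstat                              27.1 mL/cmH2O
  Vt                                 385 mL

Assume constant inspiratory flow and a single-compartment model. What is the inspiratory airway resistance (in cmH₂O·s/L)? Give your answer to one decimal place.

Flow: 77 L/min ÷ 60 = 1.2833 L/s.
Equation of motion (constant flow): PIP = Vt/C + R·V̇ + PEEP.
R·V̇ = PIP − Vt/C − PEEP = 53.0 − 385/27.1 − 8 = 53.0 − 14.207 − 8 = 30.793 cmH2O.
R = 30.793 / 1.2833 = 23.995 cmH2O·s/L.

24.0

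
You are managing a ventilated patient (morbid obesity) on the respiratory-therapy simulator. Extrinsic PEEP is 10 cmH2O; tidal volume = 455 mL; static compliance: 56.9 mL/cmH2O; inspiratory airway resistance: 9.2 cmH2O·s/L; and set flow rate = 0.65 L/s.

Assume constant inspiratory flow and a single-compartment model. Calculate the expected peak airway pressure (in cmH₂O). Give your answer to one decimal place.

24.0

Equation of motion (constant flow): PIP = Vt/C + R·V̇ + PEEP.
PIP = 455/56.9 + 9.2×0.65 + 10 = 7.996 + 5.98 + 10 = 23.976 cmH2O.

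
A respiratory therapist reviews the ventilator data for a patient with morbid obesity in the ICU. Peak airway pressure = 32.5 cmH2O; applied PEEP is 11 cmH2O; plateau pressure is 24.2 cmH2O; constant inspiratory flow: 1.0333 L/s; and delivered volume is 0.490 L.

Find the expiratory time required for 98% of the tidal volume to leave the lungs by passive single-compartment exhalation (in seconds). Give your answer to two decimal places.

1.17

R = (PIP − Pplat)/V̇ = (32.5 − 24.2) / 1.0333 = 8.3/1.0333 = 8.033 cmH2O·s/L.
C = Vt/(Pplat − PEEP) = 490.0 / (24.2 − 11) = 490.0/13.2 = 37.121 mL/cmH2O.
τ = R × C = 8.033 × 0.03712 L/cmH2O = 0.2982 s.
t = −τ·ln(1 − 0.98) = −0.2982·ln(0.02) = 1.167 s.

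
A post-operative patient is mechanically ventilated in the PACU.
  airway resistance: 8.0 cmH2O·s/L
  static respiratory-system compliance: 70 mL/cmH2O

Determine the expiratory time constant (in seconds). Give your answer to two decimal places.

0.56

τ = R × C = 8.0 × 70 mL/cmH2O = 8.0 × 0.070 L/cmH2O = 0.56 s.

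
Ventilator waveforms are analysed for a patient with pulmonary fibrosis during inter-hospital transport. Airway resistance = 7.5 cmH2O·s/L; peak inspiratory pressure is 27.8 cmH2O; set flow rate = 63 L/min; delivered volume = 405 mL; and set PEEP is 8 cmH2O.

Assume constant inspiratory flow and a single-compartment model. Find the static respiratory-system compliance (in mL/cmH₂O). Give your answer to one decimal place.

Flow: 63 L/min ÷ 60 = 1.05 L/s.
Equation of motion (constant flow): PIP = Vt/C + R·V̇ + PEEP.
Vt/C = PIP − R·V̇ − PEEP = 27.8 − 7.5×1.05 − 8 = 27.8 − 7.875 − 8 = 11.925 cmH2O.
C = Vt / 11.925 = 405 / 11.925 = 33.962 mL/cmH2O.

34.0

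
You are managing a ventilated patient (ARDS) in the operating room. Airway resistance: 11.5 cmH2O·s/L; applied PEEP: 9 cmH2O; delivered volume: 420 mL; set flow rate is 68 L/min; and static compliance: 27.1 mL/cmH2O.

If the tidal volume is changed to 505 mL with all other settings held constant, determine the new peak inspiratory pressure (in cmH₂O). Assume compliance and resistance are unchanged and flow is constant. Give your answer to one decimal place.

Flow: 68 L/min ÷ 60 = 1.1333 L/s.
PIP = Vt/C + R·V̇ + PEEP (constant-flow equation of motion).
Only the elastic term changes: ΔPIP = ΔVt / C = (505 − 420) / 27.1 = 3.137 cmH2O.
Original PIP = 420/27.1 + 11.5×1.1333 + 9 = 37.531 cmH2O; new PIP = 37.531 + (3.137) = 40.668 cmH2O.

40.7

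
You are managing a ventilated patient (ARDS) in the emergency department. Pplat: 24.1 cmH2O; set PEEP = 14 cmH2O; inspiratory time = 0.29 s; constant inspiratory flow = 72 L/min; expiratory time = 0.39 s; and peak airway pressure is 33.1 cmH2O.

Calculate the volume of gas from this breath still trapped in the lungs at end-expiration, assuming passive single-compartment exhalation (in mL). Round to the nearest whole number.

Flow: 72 L/min ÷ 60 = 1.2 L/s.
Vt = flow × Ti = 1.2 L/s × 0.29 s × 1000 mL/L = 348.0 mL.
R = (PIP − Pplat)/V̇ = (33.1 − 24.1) / 1.2 = 9.0/1.2 = 7.5 cmH2O·s/L.
C = Vt/(Pplat − PEEP) = 348.0 / (24.1 − 14) = 348.0/10.1 = 34.455 mL/cmH2O.
τ = R × C = 7.5 × 0.03446 L/cmH2O = 0.2585 s.
Fraction remaining = e^(−Te/τ) = e^(−0.39/0.2585) = 0.2212.
Trapped volume = 348.0 × 0.2212 = 76.978 mL.

77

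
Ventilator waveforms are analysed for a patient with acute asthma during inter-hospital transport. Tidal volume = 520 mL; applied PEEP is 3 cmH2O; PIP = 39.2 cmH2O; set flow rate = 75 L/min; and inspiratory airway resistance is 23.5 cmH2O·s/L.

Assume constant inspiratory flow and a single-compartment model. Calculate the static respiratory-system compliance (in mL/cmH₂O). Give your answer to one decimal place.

76.2

Flow: 75 L/min ÷ 60 = 1.25 L/s.
Equation of motion (constant flow): PIP = Vt/C + R·V̇ + PEEP.
Vt/C = PIP − R·V̇ − PEEP = 39.2 − 23.5×1.25 − 3 = 39.2 − 29.375 − 3 = 6.825 cmH2O.
C = Vt / 6.825 = 520 / 6.825 = 76.19 mL/cmH2O.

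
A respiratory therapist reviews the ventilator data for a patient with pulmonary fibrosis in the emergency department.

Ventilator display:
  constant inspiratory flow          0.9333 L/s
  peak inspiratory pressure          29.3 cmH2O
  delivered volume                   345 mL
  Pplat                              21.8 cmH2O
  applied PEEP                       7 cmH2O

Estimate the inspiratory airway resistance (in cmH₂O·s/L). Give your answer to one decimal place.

Raw = (PIP − Pplat) / flow = (29.3 − 21.8) / 0.9333 = 7.5 / 0.9333 = 8.036 cmH2O·s/L.

8.0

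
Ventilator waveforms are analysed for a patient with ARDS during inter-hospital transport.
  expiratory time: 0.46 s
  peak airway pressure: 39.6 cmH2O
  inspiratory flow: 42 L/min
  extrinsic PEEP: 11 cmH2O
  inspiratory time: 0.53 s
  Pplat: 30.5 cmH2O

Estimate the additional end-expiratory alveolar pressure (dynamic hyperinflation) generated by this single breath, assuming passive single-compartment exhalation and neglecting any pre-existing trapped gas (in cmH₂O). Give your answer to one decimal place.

3.0

Flow: 42 L/min ÷ 60 = 0.7 L/s.
Vt = flow × Ti = 0.7 L/s × 0.53 s × 1000 mL/L = 371.0 mL.
R = (PIP − Pplat)/V̇ = (39.6 − 30.5) / 0.7 = 9.1/0.7 = 13.0 cmH2O·s/L.
C = Vt/(Pplat − PEEP) = 371.0 / (30.5 − 11) = 371.0/19.5 = 19.026 mL/cmH2O.
τ = R × C = 13.0 × 0.01903 L/cmH2O = 0.2474 s.
Fraction remaining = e^(−Te/τ) = e^(−0.46/0.2474) = 0.1558; trapped volume = 371.0 × 0.1558 = 57.802 mL.
Additional alveolar pressure from trapping ≈ V_trapped / C = 57.802 / 19.026 = 3.038 cmH2O.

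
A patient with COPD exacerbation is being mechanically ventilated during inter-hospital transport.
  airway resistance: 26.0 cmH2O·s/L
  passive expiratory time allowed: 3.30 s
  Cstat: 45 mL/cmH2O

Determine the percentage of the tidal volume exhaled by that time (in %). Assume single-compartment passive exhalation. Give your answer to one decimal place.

τ = R × C = 26.0 × 45 mL/cmH2O = 26.0 × 0.045 L/cmH2O = 1.17 s.
Passive exhalation: V(t)/V₀ = e^(−t/τ) = e^(−3.30/1.17) = 0.05958.
Fraction exhaled = 1 − 0.05958 = 0.9404 → 94.04%.

94.0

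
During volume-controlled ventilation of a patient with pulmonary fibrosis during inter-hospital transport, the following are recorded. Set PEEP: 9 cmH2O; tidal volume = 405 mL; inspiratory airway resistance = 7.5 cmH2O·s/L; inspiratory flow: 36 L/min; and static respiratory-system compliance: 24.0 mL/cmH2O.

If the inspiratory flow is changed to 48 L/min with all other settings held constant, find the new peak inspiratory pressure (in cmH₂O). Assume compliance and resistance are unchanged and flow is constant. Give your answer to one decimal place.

31.9

Flow: 36 L/min ÷ 60 = 0.6 L/s.
New flow: 48 L/min ÷ 60 = 0.8 L/s.
PIP = Vt/C + R·V̇ + PEEP (constant-flow equation of motion).
Only the resistive term changes: ΔPIP = R × ΔV̇ = 7.5 × (0.8 − 0.6) = 7.5 × 0.2 = 1.5 cmH2O.
Original PIP = 405/24.0 + 7.5×0.6 + 9 = 30.375 cmH2O; new PIP = 30.375 + (1.5) = 31.875 cmH2O.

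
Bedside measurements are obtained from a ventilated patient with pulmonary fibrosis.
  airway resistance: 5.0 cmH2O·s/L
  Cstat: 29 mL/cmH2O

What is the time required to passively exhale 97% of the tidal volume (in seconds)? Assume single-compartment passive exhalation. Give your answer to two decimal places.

τ = R × C = 5.0 × 29 mL/cmH2O = 5.0 × 0.029 L/cmH2O = 0.145 s.
Exhaled fraction f = 1 − e^(−t/τ) → t = −τ·ln(1 − f) = −0.145·ln(0.03) = 0.5085 s.

0.51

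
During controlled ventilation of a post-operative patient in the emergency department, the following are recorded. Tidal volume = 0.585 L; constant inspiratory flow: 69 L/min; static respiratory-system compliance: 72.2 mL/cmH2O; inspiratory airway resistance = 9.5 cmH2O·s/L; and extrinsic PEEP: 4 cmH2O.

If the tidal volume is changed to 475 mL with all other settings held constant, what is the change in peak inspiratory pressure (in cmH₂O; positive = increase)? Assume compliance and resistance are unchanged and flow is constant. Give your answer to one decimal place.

-1.5

PIP = Vt/C + R·V̇ + PEEP (constant-flow equation of motion).
Only the elastic term changes: ΔPIP = ΔVt / C = (475 − 585) / 72.2 = -1.524 cmH2O.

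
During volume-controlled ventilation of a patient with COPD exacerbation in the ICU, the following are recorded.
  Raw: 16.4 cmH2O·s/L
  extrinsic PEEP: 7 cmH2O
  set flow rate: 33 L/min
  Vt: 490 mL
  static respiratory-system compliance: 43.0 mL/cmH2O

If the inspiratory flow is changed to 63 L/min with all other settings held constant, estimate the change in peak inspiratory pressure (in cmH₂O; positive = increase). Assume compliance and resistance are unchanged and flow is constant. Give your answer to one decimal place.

8.2

Flow: 33 L/min ÷ 60 = 0.55 L/s.
New flow: 63 L/min ÷ 60 = 1.05 L/s.
PIP = Vt/C + R·V̇ + PEEP (constant-flow equation of motion).
Only the resistive term changes: ΔPIP = R × ΔV̇ = 16.4 × (1.05 − 0.55) = 16.4 × 0.5 = 8.2 cmH2O.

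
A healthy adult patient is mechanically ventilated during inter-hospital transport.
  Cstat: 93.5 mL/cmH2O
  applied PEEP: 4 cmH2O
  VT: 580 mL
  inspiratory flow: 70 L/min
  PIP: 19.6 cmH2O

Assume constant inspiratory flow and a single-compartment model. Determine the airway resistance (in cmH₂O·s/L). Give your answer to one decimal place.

8.1

Flow: 70 L/min ÷ 60 = 1.1667 L/s.
Equation of motion (constant flow): PIP = Vt/C + R·V̇ + PEEP.
R·V̇ = PIP − Vt/C − PEEP = 19.6 − 580/93.5 − 4 = 19.6 − 6.203 − 4 = 9.397 cmH2O.
R = 9.397 / 1.1667 = 8.054 cmH2O·s/L.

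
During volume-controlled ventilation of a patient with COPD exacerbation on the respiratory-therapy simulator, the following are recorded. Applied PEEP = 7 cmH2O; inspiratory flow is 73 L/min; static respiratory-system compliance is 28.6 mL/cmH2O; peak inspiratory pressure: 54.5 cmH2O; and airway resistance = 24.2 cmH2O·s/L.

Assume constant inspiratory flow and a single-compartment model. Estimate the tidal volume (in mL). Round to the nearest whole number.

Flow: 73 L/min ÷ 60 = 1.2167 L/s.
Equation of motion (constant flow): PIP = Vt/C + R·V̇ + PEEP.
Vt/C = PIP − R·V̇ − PEEP = 54.5 − 29.444 − 7 = 18.056 cmH2O.
Vt = C × 18.056 = 28.6 × 18.056 = 516.4 mL.

516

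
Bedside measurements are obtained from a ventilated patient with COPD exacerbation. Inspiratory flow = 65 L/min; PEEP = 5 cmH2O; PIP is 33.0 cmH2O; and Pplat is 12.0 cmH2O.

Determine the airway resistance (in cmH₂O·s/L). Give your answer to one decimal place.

Flow: 65 L/min ÷ 60 = 1.0833 L/s.
Raw = (PIP − Pplat) / flow = (33.0 − 12.0) / 1.0833 = 21.0 / 1.0833 = 19.385 cmH2O·s/L.

19.4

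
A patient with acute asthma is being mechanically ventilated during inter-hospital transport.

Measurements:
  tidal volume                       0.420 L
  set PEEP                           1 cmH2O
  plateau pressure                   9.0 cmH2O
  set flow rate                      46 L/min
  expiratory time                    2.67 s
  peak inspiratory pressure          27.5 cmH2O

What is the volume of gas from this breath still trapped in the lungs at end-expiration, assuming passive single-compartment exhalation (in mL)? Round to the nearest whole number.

51

Flow: 46 L/min ÷ 60 = 0.7667 L/s.
R = (PIP − Pplat)/V̇ = (27.5 − 9.0) / 0.7667 = 18.5/0.7667 = 24.129 cmH2O·s/L.
C = Vt/(Pplat − PEEP) = 420.0 / (9.0 − 1) = 420.0/8.0 = 52.5 mL/cmH2O.
τ = R × C = 24.129 × 0.0525 L/cmH2O = 1.267 s.
Fraction remaining = e^(−Te/τ) = e^(−2.67/1.267) = 0.1216.
Trapped volume = 420.0 × 0.1216 = 51.072 mL.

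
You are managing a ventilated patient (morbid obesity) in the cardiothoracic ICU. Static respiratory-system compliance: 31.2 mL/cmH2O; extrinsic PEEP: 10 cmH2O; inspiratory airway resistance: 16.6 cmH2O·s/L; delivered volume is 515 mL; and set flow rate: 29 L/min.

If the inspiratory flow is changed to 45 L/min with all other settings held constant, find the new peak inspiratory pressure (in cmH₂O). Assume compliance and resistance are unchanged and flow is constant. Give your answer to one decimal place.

Flow: 29 L/min ÷ 60 = 0.4833 L/s.
New flow: 45 L/min ÷ 60 = 0.75 L/s.
PIP = Vt/C + R·V̇ + PEEP (constant-flow equation of motion).
Only the resistive term changes: ΔPIP = R × ΔV̇ = 16.6 × (0.75 − 0.4833) = 16.6 × 0.2667 = 4.427 cmH2O.
Original PIP = 515/31.2 + 16.6×0.4833 + 10 = 34.529 cmH2O; new PIP = 34.529 + (4.427) = 38.956 cmH2O.

39.0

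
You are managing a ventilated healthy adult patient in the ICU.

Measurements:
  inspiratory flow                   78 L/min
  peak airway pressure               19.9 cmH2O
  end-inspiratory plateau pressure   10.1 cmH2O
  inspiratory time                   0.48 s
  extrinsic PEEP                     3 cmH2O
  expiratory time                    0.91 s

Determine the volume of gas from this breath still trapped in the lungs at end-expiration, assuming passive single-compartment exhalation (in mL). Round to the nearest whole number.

Flow: 78 L/min ÷ 60 = 1.3 L/s.
Vt = flow × Ti = 1.3 L/s × 0.48 s × 1000 mL/L = 624.0 mL.
R = (PIP − Pplat)/V̇ = (19.9 − 10.1) / 1.3 = 9.8/1.3 = 7.538 cmH2O·s/L.
C = Vt/(Pplat − PEEP) = 624.0 / (10.1 − 3) = 624.0/7.1 = 87.887 mL/cmH2O.
τ = R × C = 7.538 × 0.08789 L/cmH2O = 0.6625 s.
Fraction remaining = e^(−Te/τ) = e^(−0.91/0.6625) = 0.2532.
Trapped volume = 624.0 × 0.2532 = 158.0 mL.

158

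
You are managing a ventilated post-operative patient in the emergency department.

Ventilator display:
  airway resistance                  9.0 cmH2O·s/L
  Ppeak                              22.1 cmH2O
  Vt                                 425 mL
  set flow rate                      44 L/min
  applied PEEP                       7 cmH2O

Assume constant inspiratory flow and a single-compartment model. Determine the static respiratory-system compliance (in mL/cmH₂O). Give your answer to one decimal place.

50.0

Flow: 44 L/min ÷ 60 = 0.7333 L/s.
Equation of motion (constant flow): PIP = Vt/C + R·V̇ + PEEP.
Vt/C = PIP − R·V̇ − PEEP = 22.1 − 9.0×0.7333 − 7 = 22.1 − 6.6 − 7 = 8.5 cmH2O.
C = Vt / 8.5 = 425 / 8.5 = 50.0 mL/cmH2O.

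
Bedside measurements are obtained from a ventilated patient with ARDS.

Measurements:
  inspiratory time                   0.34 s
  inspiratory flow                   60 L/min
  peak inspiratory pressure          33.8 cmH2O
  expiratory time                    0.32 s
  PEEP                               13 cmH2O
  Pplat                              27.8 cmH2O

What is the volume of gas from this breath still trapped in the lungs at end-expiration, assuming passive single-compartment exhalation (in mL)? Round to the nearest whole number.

Flow: 60 L/min ÷ 60 = 1 L/s.
Vt = flow × Ti = 1 L/s × 0.34 s × 1000 mL/L = 340.0 mL.
R = (PIP − Pplat)/V̇ = (33.8 − 27.8) / 1 = 6.0/1 = 6.0 cmH2O·s/L.
C = Vt/(Pplat − PEEP) = 340.0 / (27.8 − 13) = 340.0/14.8 = 22.973 mL/cmH2O.
τ = R × C = 6.0 × 0.02297 L/cmH2O = 0.1378 s.
Fraction remaining = e^(−Te/τ) = e^(−0.32/0.1378) = 0.09806.
Trapped volume = 340.0 × 0.09806 = 33.34 mL.

33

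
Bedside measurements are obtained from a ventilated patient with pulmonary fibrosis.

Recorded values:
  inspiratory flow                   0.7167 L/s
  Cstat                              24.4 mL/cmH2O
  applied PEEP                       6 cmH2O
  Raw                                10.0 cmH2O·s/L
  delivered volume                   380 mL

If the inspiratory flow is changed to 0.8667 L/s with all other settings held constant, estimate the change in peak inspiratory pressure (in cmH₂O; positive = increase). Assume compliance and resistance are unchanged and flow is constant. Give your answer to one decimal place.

PIP = Vt/C + R·V̇ + PEEP (constant-flow equation of motion).
Only the resistive term changes: ΔPIP = R × ΔV̇ = 10.0 × (0.8667 − 0.7167) = 10.0 × 0.15 = 1.5 cmH2O.

1.5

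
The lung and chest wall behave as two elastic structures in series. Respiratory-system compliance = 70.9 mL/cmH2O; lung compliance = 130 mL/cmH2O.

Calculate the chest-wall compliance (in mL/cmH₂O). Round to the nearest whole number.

1/Ccw = 1/Crs − 1/CL.
1/Ccw = 1/70.9 − 1/130 = 0.006412.
Ccw = 155.96 mL/cmH2O.

156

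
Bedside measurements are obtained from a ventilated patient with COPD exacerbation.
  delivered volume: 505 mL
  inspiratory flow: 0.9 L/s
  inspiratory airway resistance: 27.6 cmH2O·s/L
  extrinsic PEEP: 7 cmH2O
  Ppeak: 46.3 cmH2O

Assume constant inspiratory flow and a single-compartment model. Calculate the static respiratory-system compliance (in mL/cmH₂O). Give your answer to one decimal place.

34.9

Equation of motion (constant flow): PIP = Vt/C + R·V̇ + PEEP.
Vt/C = PIP − R·V̇ − PEEP = 46.3 − 27.6×0.9 − 7 = 46.3 − 24.84 − 7 = 14.46 cmH2O.
C = Vt / 14.46 = 505 / 14.46 = 34.924 mL/cmH2O.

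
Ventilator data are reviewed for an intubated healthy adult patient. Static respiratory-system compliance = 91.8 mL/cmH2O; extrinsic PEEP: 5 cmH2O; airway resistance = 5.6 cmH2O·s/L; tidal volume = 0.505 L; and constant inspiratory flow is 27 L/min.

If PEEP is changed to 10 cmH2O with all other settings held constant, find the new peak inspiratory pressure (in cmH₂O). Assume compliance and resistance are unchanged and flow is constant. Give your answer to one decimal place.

18.0

Flow: 27 L/min ÷ 60 = 0.45 L/s.
PIP = Vt/C + R·V̇ + PEEP (constant-flow equation of motion).
Only the baseline term changes: ΔPIP = ΔPEEP = 10 − 5 = 5.0 cmH2O.
Original PIP = 505/91.8 + 5.6×0.45 + 5 = 13.021 cmH2O; new PIP = 13.021 + (5.0) = 18.021 cmH2O.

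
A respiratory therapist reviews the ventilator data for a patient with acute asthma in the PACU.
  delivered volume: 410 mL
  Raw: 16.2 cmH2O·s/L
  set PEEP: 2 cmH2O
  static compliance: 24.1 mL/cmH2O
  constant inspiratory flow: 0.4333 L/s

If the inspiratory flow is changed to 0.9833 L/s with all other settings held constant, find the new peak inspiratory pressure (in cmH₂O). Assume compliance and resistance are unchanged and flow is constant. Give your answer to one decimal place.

PIP = Vt/C + R·V̇ + PEEP (constant-flow equation of motion).
Only the resistive term changes: ΔPIP = R × ΔV̇ = 16.2 × (0.9833 − 0.4333) = 16.2 × 0.55 = 8.91 cmH2O.
Original PIP = 410/24.1 + 16.2×0.4333 + 2 = 26.032 cmH2O; new PIP = 26.032 + (8.91) = 34.942 cmH2O.

34.9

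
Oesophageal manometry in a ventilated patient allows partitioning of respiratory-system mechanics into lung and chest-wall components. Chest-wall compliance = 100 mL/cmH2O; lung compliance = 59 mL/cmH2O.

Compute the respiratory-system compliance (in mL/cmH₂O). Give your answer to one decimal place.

Lung and chest wall are elastances in series: 1/Crs = 1/CL + 1/Ccw.
1/Crs = 1/59 + 1/100 = 0.02695.
Crs = 37.106 mL/cmH2O.

37.1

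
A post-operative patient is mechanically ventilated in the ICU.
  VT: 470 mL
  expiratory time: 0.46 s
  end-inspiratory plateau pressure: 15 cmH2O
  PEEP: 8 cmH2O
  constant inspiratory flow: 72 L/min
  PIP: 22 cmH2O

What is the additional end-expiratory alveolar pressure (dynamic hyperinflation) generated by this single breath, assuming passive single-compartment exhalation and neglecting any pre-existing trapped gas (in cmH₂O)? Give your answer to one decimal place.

2.2

Flow: 72 L/min ÷ 60 = 1.2 L/s.
R = (PIP − Pplat)/V̇ = (22 − 15) / 1.2 = 7.0/1.2 = 5.833 cmH2O·s/L.
C = Vt/(Pplat − PEEP) = 470.0 / (15 − 8) = 470.0/7.0 = 67.143 mL/cmH2O.
τ = R × C = 5.833 × 0.06714 L/cmH2O = 0.3916 s.
Fraction remaining = e^(−Te/τ) = e^(−0.46/0.3916) = 0.3089; trapped volume = 470.0 × 0.3089 = 145.18 mL.
Additional alveolar pressure from trapping ≈ V_trapped / C = 145.18 / 67.143 = 2.162 cmH2O.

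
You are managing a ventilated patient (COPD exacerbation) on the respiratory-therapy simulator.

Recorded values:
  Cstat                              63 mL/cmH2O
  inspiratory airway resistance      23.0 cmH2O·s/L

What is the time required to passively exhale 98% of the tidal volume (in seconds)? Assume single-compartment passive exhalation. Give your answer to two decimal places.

τ = R × C = 23.0 × 63 mL/cmH2O = 23.0 × 0.063 L/cmH2O = 1.449 s.
Exhaled fraction f = 1 − e^(−t/τ) → t = −τ·ln(1 − f) = −1.449·ln(0.02) = 5.669 s.

5.67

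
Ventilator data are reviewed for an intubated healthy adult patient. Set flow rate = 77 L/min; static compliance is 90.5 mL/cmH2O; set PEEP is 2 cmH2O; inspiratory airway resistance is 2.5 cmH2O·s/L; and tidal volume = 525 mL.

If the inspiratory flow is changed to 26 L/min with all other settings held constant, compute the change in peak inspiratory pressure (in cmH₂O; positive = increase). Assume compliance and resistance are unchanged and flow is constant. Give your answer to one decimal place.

Flow: 77 L/min ÷ 60 = 1.2833 L/s.
New flow: 26 L/min ÷ 60 = 0.4333 L/s.
PIP = Vt/C + R·V̇ + PEEP (constant-flow equation of motion).
Only the resistive term changes: ΔPIP = R × ΔV̇ = 2.5 × (0.4333 − 1.2833) = 2.5 × -0.85 = -2.125 cmH2O.

-2.1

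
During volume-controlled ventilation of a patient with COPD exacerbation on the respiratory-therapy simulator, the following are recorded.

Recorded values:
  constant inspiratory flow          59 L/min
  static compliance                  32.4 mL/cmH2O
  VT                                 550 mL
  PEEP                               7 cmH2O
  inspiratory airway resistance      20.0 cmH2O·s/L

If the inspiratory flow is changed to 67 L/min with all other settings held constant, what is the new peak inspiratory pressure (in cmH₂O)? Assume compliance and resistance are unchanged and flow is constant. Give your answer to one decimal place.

46.3

Flow: 59 L/min ÷ 60 = 0.9833 L/s.
New flow: 67 L/min ÷ 60 = 1.1167 L/s.
PIP = Vt/C + R·V̇ + PEEP (constant-flow equation of motion).
Only the resistive term changes: ΔPIP = R × ΔV̇ = 20.0 × (1.1167 − 0.9833) = 20.0 × 0.1334 = 2.668 cmH2O.
Original PIP = 550/32.4 + 20.0×0.9833 + 7 = 43.641 cmH2O; new PIP = 43.641 + (2.668) = 46.309 cmH2O.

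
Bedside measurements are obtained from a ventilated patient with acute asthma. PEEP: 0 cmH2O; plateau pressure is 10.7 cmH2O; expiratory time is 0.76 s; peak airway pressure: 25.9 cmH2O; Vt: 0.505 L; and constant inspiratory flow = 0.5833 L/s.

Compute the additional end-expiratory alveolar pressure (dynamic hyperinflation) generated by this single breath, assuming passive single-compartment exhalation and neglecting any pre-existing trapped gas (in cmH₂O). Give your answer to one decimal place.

5.8

R = (PIP − Pplat)/V̇ = (25.9 − 10.7) / 0.5833 = 15.2/0.5833 = 26.059 cmH2O·s/L.
C = Vt/(Pplat − PEEP) = 505.0 / (10.7 − 0) = 505.0/10.7 = 47.196 mL/cmH2O.
τ = R × C = 26.059 × 0.0472 L/cmH2O = 1.23 s.
Fraction remaining = e^(−Te/τ) = e^(−0.76/1.23) = 0.5391; trapped volume = 505.0 × 0.5391 = 272.25 mL.
Additional alveolar pressure from trapping ≈ V_trapped / C = 272.25 / 47.196 = 5.768 cmH2O.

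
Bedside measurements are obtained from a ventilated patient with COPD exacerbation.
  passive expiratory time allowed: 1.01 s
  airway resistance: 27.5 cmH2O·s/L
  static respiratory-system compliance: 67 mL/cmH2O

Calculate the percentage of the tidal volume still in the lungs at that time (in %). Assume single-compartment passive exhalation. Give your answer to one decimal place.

57.8

τ = R × C = 27.5 × 67 mL/cmH2O = 27.5 × 0.067 L/cmH2O = 1.843 s.
Passive exhalation: V(t)/V₀ = e^(−t/τ) = e^(−1.01/1.843) = 0.5781.
Fraction remaining = 0.5781 → 57.81%.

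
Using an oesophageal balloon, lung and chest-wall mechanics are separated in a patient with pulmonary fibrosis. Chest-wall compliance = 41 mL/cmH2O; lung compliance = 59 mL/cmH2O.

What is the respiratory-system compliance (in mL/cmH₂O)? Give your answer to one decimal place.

24.2

Lung and chest wall are elastances in series: 1/Crs = 1/CL + 1/Ccw.
1/Crs = 1/59 + 1/41 = 0.04134.
Crs = 24.19 mL/cmH2O.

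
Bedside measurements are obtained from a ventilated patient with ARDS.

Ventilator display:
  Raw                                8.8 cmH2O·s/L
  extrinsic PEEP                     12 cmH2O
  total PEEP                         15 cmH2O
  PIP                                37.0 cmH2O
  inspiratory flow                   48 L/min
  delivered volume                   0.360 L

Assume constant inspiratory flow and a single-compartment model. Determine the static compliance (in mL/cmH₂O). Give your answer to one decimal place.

Flow: 48 L/min ÷ 60 = 0.8 L/s.
Total PEEP = 15 cmH2O (set 12 + intrinsic 3); this is the baseline alveolar pressure.
Equation of motion (constant flow): PIP = Vt/C + R·V̇ + PEEP.
Vt/C = PIP − R·V̇ − PEEP = 37.0 − 8.8×0.8 − 15 = 37.0 − 7.04 − 15 = 14.96 cmH2O.
C = Vt / 14.96 = 360 / 14.96 = 24.064 mL/cmH2O.

24.1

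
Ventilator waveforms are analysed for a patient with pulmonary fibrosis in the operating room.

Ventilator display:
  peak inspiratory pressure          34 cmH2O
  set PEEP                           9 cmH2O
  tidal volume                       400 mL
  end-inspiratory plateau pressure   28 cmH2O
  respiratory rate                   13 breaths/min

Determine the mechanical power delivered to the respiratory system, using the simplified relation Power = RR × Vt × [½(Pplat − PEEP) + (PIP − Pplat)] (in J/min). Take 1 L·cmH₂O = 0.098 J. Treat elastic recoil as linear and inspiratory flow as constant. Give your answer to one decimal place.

7.9

Per-breath work = Vt × [½(Pplat−PEEP) + (PIP−Pplat)] = 0.400 × [0.5×19.0 + 6.0] = 0.400 × 15.5 = 6.2 L·cmH2O.
Power = 13 × 6.2 = 80.6 L·cmH2O/min.
× 0.098 J/(L·cmH2O) → 7.899 J/min.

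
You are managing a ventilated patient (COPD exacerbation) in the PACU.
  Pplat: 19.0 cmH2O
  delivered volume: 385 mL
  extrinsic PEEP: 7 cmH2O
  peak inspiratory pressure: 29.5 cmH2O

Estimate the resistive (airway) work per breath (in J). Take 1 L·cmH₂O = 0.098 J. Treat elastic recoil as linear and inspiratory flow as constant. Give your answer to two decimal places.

0.40

With constant inspiratory flow the resistive pressure is constant at PIP − Pplat = 29.5 − 19.0 = 10.5 cmH2O, so resistive work = 10.5 × 0.385 = 4.043 L·cmH2O.
× 0.098 J/(L·cmH2O) → 0.3962 J.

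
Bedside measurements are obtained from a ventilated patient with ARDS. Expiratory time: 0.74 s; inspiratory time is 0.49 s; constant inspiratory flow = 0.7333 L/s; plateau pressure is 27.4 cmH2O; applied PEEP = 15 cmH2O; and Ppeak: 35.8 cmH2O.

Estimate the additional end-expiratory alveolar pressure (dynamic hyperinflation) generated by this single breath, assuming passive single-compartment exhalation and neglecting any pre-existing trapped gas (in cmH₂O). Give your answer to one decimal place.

1.3

Vt = flow × Ti = 0.7333 L/s × 0.49 s × 1000 mL/L = 359.32 mL.
R = (PIP − Pplat)/V̇ = (35.8 − 27.4) / 0.7333 = 8.4/0.7333 = 11.455 cmH2O·s/L.
C = Vt/(Pplat − PEEP) = 359.32 / (27.4 − 15) = 359.32/12.4 = 28.977 mL/cmH2O.
τ = R × C = 11.455 × 0.02898 L/cmH2O = 0.332 s.
Fraction remaining = e^(−Te/τ) = e^(−0.74/0.332) = 0.1076; trapped volume = 359.32 × 0.1076 = 38.663 mL.
Additional alveolar pressure from trapping ≈ V_trapped / C = 38.663 / 28.977 = 1.334 cmH2O.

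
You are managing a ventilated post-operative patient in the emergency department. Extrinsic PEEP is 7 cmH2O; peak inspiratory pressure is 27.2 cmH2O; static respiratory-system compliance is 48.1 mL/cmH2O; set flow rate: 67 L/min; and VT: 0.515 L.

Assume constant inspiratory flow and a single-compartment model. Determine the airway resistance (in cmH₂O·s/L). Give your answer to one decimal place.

Flow: 67 L/min ÷ 60 = 1.1167 L/s.
Equation of motion (constant flow): PIP = Vt/C + R·V̇ + PEEP.
R·V̇ = PIP − Vt/C − PEEP = 27.2 − 515/48.1 − 7 = 27.2 − 10.707 − 7 = 9.493 cmH2O.
R = 9.493 / 1.1167 = 8.501 cmH2O·s/L.

8.5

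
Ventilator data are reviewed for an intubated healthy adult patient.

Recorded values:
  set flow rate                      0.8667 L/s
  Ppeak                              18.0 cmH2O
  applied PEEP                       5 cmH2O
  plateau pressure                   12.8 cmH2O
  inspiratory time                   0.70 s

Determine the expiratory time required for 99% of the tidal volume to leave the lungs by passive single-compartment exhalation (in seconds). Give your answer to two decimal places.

Vt = flow × Ti = 0.8667 L/s × 0.70 s × 1000 mL/L = 606.69 mL.
R = (PIP − Pplat)/V̇ = (18.0 − 12.8) / 0.8667 = 5.2/0.8667 = 6.0 cmH2O·s/L.
C = Vt/(Pplat − PEEP) = 606.69 / (12.8 − 5) = 606.69/7.8 = 77.781 mL/cmH2O.
τ = R × C = 6.0 × 0.07778 L/cmH2O = 0.4667 s.
t = −τ·ln(1 − 0.99) = −0.4667·ln(0.01) = 2.149 s.

2.15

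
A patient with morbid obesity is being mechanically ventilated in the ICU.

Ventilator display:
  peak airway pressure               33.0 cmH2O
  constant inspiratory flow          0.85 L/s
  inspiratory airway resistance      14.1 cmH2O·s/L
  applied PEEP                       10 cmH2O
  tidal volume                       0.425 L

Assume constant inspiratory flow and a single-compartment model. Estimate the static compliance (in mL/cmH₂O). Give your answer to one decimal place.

38.6

Equation of motion (constant flow): PIP = Vt/C + R·V̇ + PEEP.
Vt/C = PIP − R·V̇ − PEEP = 33.0 − 14.1×0.85 − 10 = 33.0 − 11.985 − 10 = 11.015 cmH2O.
C = Vt / 11.015 = 425 / 11.015 = 38.584 mL/cmH2O.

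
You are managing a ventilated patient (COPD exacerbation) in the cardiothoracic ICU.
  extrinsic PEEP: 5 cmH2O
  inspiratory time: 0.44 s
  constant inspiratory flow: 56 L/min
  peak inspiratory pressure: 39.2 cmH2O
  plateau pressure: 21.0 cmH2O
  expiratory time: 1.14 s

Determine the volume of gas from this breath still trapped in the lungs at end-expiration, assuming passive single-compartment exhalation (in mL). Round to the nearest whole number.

42

Flow: 56 L/min ÷ 60 = 0.9333 L/s.
Vt = flow × Ti = 0.9333 L/s × 0.44 s × 1000 mL/L = 410.65 mL.
R = (PIP − Pplat)/V̇ = (39.2 − 21.0) / 0.9333 = 18.2/0.9333 = 19.501 cmH2O·s/L.
C = Vt/(Pplat − PEEP) = 410.65 / (21.0 − 5) = 410.65/16.0 = 25.666 mL/cmH2O.
τ = R × C = 19.501 × 0.02567 L/cmH2O = 0.5006 s.
Fraction remaining = e^(−Te/τ) = e^(−1.14/0.5006) = 0.1026.
Trapped volume = 410.65 × 0.1026 = 42.133 mL.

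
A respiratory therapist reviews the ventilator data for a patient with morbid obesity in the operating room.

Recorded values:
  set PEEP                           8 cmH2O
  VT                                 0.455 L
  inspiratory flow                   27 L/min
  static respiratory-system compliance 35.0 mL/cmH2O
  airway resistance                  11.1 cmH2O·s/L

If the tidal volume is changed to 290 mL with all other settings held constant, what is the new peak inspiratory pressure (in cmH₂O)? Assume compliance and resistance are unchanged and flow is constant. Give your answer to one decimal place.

Flow: 27 L/min ÷ 60 = 0.45 L/s.
PIP = Vt/C + R·V̇ + PEEP (constant-flow equation of motion).
Only the elastic term changes: ΔPIP = ΔVt / C = (290 − 455) / 35.0 = -4.714 cmH2O.
Original PIP = 455/35.0 + 11.1×0.45 + 8 = 25.995 cmH2O; new PIP = 25.995 + (-4.714) = 21.281 cmH2O.

21.3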